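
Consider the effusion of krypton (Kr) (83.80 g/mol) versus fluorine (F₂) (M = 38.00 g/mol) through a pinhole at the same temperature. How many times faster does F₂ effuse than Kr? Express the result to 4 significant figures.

Using Graham's law: rate_F₂/rate_Kr = √(M_Kr/M_F₂) = √(83.80/38.00) = √2.205 = 1.485.

1.485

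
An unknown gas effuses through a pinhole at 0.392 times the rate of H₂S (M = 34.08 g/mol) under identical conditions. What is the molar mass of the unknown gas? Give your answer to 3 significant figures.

Since effusion rate ∝ 1/√M, rate_X/rate_H₂S = √(M_H₂S/M_X).
0.392 = √(34.08/M_X)
M_X = 34.08 / 0.392² = 34.08 / 0.1537 = 222 g/mol

222 g/mol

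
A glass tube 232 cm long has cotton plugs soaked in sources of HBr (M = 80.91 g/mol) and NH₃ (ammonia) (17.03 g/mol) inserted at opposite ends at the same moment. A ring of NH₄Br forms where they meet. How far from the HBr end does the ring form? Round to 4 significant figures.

72.96 cm

Distances travelled in equal time are proportional to diffusion rates, so d_HBr/d_NH₃ = √(M_NH₃/M_HBr) = √(17.03/80.91) = 0.4588.
With d_HBr + d_NH₃ = 232 cm, d_NH₃ = 232/(1 + 0.4588) = 159.0 cm.
d_HBr = 232 − 159.0 = 72.96 cm.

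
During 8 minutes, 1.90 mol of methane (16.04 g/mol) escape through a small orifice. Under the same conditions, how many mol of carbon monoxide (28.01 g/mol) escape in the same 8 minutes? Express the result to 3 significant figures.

1.44 mol

Since effusion rate ∝ 1/√M, rate_CO/rate_CH₄ = √(M_CH₄/M_CO) = √(16.04/28.01) = √0.5727 = 0.7567.
So the amount for CO is 1.90 × 0.7567 = 1.44 mol.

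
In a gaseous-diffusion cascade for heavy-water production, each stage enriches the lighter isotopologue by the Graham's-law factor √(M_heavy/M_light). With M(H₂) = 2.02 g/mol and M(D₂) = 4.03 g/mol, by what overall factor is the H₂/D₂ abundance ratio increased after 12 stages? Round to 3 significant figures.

Each stage multiplies the ratio by α = √(4.03/2.02), so after 12 stages the overall factor is α^12 = (4.03/2.02)^(12/2).
= 1.99505^6 = 63.1.

63.1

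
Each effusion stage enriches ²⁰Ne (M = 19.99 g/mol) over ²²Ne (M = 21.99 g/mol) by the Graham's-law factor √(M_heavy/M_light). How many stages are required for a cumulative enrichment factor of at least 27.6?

70

Single-stage factor α = √(21.99/19.99), so ln α = ½ ln(1.10005) = 0.04768.
Need α^N ≥ 27.6 ⇒ N ≥ ln(27.6) / ln α = 3.318 / 0.04768 = 69.59.
Rounding up, N = 70 stages.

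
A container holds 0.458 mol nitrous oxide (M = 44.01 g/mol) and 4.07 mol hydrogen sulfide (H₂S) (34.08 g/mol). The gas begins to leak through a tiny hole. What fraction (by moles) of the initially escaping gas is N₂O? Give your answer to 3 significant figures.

0.0901

Rate_i ∝ x_i/√M_i (Graham's law weighted by mole fraction), so the effusate composition follows n_i/√M_i.
Mole fraction of N₂O in the effusate = (n_N₂O/√M_N₂O) / (n_N₂O/√M_N₂O + n_H₂S/√M_H₂S)
= (0.458/√44.01) / (0.458/√44.01 + 4.07/√34.08) = 0.06904/(0.06904 + 0.6972) = 0.0901.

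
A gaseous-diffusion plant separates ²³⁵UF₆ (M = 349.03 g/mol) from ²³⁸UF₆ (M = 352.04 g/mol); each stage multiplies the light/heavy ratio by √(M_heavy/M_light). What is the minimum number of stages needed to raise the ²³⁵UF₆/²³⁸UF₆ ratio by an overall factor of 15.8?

Single-stage factor α = √(352.04/349.03), so ln α = ½ ln(1.00862) = 0.004293.
Need α^N ≥ 15.8 ⇒ N ≥ ln(15.8) / ln α = 2.760 / 0.004293 = 642.84.
Rounding up, N = 643 stages.

643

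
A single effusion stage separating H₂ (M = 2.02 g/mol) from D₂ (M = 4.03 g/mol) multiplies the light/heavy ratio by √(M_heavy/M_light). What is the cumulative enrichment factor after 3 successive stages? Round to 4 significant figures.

Each stage multiplies the ratio by α = √(4.03/2.02), so after 3 stages the overall factor is α^3 = (4.03/2.02)^(3/2).
= 1.99505^(3/2) = 2.818.

2.818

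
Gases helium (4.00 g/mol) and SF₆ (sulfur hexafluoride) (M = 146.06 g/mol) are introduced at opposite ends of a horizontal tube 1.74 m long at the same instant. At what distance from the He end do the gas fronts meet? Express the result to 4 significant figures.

Graham's law gives d_He/d_SF₆ = rate_He/rate_SF₆ = √(M_SF₆/M_He) = √(146.06/4.00) = 6.043.
With d_He + d_SF₆ = 1.74 m, d_SF₆ = 1.74/(1 + 6.043) = 0.2471 m.
d_He = 1.74 − 0.2471 = 1.493 m.

1.493 m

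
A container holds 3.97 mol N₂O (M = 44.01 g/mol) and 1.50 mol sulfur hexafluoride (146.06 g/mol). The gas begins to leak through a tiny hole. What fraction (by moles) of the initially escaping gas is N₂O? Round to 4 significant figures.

0.8282

Effusion rate of each component ∝ n_i/√M_i (partial pressure × 1/√M).
So x_N₂O in the escaping gas = (n_N₂O/√M_N₂O) / Σ(n_i/√M_i)
= (3.97/√44.01) / (3.97/√44.01 + 1.50/√146.06) = 0.5984/(0.5984 + 0.1241) = 0.8282.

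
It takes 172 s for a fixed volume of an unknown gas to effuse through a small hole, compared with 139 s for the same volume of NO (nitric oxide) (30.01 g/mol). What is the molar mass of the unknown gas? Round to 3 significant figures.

Using Graham's law: t_X/t_NO = √(M_X/M_NO).
172/139 = 1.237 = √(M_X/30.01)
M_X = 30.01 × 1.237² = 30.01 × 1.531 = 46.0 g/mol

46.0 g/mol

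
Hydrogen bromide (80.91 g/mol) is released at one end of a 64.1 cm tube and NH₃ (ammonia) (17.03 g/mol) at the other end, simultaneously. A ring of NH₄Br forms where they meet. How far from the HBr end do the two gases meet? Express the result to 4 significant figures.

20.16 cm

Distances travelled in equal time are proportional to diffusion rates, so d_HBr/d_NH₃ = √(M_NH₃/M_HBr) = √(17.03/80.91) = 0.4588.
With d_HBr + d_NH₃ = 64.1 cm, d_NH₃ = 64.1/(1 + 0.4588) = 43.94 cm.
d_HBr = 64.1 − 43.94 = 20.16 cm.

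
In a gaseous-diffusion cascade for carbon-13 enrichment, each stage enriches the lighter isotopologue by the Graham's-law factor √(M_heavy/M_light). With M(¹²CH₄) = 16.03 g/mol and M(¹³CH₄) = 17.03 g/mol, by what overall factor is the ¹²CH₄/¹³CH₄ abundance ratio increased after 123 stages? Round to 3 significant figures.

Overall factor = α^123 with α = √(17.03/16.03), i.e. (17.03/16.03)^(123/2).
= 1.06238^(123/2) = 41.3.

41.3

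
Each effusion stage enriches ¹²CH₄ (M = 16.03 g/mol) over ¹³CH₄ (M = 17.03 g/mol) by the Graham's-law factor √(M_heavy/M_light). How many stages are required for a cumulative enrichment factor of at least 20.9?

Single-stage factor α = √(17.03/16.03), so ln α = ½ ln(1.06238) = 0.03026.
Need α^N ≥ 20.9 ⇒ N ≥ ln(20.9) / ln α = 3.040 / 0.03026 = 100.46.
Rounding up, N = 101 stages.

101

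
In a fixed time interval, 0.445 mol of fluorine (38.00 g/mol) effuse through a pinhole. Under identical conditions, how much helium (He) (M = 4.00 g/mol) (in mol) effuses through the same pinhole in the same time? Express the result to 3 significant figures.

By Graham's law, rate_He/rate_F₂ = √(M_F₂/M_He) = √(38.00/4.00) = √9.500 = 3.082.
So the amount for He is 0.445 × 3.082 = 1.37 mol.

1.37 mol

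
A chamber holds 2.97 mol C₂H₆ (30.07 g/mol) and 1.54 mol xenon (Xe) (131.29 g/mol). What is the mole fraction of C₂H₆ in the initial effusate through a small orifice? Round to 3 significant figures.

0.801

The effusion rate of species i is ∝ p_i/√M_i ∝ n_i/√M_i.
x_C₂H₆(eff) = (n_C₂H₆/√M_C₂H₆) / (n_C₂H₆/√M_C₂H₆ + n_Xe/√M_Xe)
= (2.97/√30.07) / (2.97/√30.07 + 1.54/√131.29) = 0.5416/(0.5416 + 0.1344) = 0.801.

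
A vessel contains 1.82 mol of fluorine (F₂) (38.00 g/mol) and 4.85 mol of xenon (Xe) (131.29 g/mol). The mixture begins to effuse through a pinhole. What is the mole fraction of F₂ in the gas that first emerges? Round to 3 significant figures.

0.411

Rate_i ∝ x_i/√M_i (Graham's law weighted by mole fraction), so the effusate composition follows n_i/√M_i.
x_F₂(eff) = (n_F₂/√M_F₂) / (n_F₂/√M_F₂ + n_Xe/√M_Xe)
= (1.82/√38.00) / (1.82/√38.00 + 4.85/√131.29) = 0.2952/(0.2952 + 0.4233) = 0.411.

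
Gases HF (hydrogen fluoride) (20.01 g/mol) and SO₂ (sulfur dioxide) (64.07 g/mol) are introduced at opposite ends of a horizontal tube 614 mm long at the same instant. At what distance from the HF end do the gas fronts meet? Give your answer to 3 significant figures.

394 mm

The fronts meet when d_HF + d_SO₂ = L with d_HF/d_SO₂ = √(M_SO₂/M_HF) (Graham's law). Here √(M_SO₂/M_HF) = √(64.07/20.01) = 1.789.
With d_HF + d_SO₂ = 614 mm, d_SO₂ = 614/(1 + 1.789) = 220.1 mm.
d_HF = 614 − 220.1 = 394 mm.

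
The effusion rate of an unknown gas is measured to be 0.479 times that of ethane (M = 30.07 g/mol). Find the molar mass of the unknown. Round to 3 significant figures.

131 g/mol

Graham's law gives rate_X/rate_C₂H₆ = √(M_C₂H₆/M_X).
0.479 = √(30.07/M_X)
M_X = 30.07 / 0.479² = 30.07 / 0.2294 = 131 g/mol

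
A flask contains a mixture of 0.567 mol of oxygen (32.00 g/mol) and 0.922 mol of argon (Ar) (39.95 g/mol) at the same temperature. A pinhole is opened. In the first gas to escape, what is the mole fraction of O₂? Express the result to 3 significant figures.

Effusion rate of each component ∝ n_i/√M_i (partial pressure × 1/√M).
Mole fraction of O₂ in the effusate = (n_O₂/√M_O₂) / (n_O₂/√M_O₂ + n_Ar/√M_Ar)
= (0.567/√32.00) / (0.567/√32.00 + 0.922/√39.95) = 0.1002/(0.1002 + 0.1459) = 0.407.

0.407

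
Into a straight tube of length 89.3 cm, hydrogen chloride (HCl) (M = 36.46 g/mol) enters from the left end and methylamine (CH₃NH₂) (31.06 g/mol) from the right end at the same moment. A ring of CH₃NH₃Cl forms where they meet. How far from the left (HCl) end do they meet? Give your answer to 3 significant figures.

42.9 cm

Distances travelled in equal time are proportional to diffusion rates, so d_HCl/d_CH₃NH₂ = √(M_CH₃NH₂/M_HCl) = √(31.06/36.46) = 0.9230.
With d_HCl + d_CH₃NH₂ = 89.3 cm, d_CH₃NH₂ = 89.3/(1 + 0.9230) = 46.44 cm.
d_HCl = 89.3 − 46.44 = 42.9 cm.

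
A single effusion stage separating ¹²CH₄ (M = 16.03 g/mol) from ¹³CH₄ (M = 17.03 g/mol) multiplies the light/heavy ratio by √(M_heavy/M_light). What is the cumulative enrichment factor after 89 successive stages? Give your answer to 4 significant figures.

After 89 stages the ratio has grown by (√(17.03/16.03))^89 = (17.03/16.03)^(89/2).
= 1.06238^(89/2) = 14.77.

14.77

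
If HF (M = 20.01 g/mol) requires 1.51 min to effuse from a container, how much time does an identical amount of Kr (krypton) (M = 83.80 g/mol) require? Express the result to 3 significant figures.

3.09 min

Using Graham's law: t_Kr/t_HF = √(M_Kr/M_HF) = √(83.80/20.01) = √4.188 = 2.046.
So the time for Kr is 1.51 × 2.046 = 3.09 min.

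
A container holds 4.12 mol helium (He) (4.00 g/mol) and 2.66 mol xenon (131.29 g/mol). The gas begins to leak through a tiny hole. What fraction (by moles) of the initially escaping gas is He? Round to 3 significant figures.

The effusion rate of species i is ∝ p_i/√M_i ∝ n_i/√M_i.
x_He(eff) = (n_He/√M_He) / (n_He/√M_He + n_Xe/√M_Xe)
= (4.12/√4.00) / (4.12/√4.00 + 2.66/√131.29) = 2.060/(2.060 + 0.2321) = 0.899.

0.899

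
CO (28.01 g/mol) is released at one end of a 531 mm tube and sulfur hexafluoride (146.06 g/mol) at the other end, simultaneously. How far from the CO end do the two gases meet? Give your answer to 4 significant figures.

369.3 mm

The fronts meet when d_CO + d_SF₆ = L with d_CO/d_SF₆ = √(M_SF₆/M_CO) (Graham's law). Here √(M_SF₆/M_CO) = √(146.06/28.01) = 2.284.
With d_CO + d_SF₆ = 531 mm, d_SF₆ = 531/(1 + 2.284) = 161.7 mm.
d_CO = 531 − 161.7 = 369.3 mm.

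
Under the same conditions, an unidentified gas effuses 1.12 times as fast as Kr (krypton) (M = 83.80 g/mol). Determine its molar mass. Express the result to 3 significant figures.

Since effusion rate ∝ 1/√M, rate_X/rate_Kr = √(M_Kr/M_X).
1.12 = √(83.80/M_X)
M_X = 83.80 / 1.12² = 83.80 / 1.254 = 66.8 g/mol

66.8 g/mol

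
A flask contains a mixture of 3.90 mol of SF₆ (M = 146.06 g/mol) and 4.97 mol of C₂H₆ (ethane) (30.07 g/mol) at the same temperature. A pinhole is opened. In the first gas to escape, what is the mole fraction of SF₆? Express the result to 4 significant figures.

Rate_i ∝ x_i/√M_i (Graham's law weighted by mole fraction), so the effusate composition follows n_i/√M_i.
Mole fraction of SF₆ in the effusate = (n_SF₆/√M_SF₆) / (n_SF₆/√M_SF₆ + n_C₂H₆/√M_C₂H₆)
= (3.90/√146.06) / (3.90/√146.06 + 4.97/√30.07) = 0.3227/(0.3227 + 0.9063) = 0.2626.

0.2626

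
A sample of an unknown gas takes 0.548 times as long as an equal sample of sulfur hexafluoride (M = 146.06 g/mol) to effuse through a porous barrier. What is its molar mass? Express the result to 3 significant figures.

43.9 g/mol

From Graham's law, t_X/t_SF₆ = √(M_X/M_SF₆).
0.548 = √(M_X/146.06)
M_X = 146.06 × 0.548² = 146.06 × 0.3003 = 43.9 g/mol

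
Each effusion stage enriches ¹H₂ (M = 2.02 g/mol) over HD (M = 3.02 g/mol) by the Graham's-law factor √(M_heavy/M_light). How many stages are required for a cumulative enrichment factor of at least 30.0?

Single-stage factor α = √(3.02/2.02), so ln α = ½ ln(1.49505) = 0.2011.
Need α^N ≥ 30.0 ⇒ N ≥ ln(30.0) / ln α = 3.401 / 0.2011 = 16.91.
Rounding up, N = 17 stages.

17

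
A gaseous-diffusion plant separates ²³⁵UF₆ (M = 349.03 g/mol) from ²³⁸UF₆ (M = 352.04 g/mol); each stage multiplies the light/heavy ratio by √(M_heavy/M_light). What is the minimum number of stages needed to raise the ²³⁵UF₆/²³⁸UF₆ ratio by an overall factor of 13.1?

With α = √(352.04/349.03) per stage, ln α = ½ ln(1.00862) = 0.004293.
Need α^N ≥ 13.1 ⇒ N ≥ ln(13.1) / ln α = 2.573 / 0.004293 = 599.19.
Minimum whole number of stages: N = 600.

600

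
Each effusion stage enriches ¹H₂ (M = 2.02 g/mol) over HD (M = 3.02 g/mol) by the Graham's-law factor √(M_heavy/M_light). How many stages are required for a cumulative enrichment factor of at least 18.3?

15

With α = √(3.02/2.02) per stage, ln α = ½ ln(1.49505) = 0.2011.
Need α^N ≥ 18.3 ⇒ N ≥ ln(18.3) / ln α = 2.907 / 0.2011 = 14.46.
Rounding up, N = 15 stages.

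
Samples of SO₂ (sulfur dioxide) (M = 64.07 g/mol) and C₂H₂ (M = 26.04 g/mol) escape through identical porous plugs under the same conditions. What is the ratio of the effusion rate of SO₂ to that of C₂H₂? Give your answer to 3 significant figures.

0.638

From Graham's law, rate_SO₂/rate_C₂H₂ = √(M_C₂H₂/M_SO₂) = √(26.04/64.07) = √0.4064 = 0.638.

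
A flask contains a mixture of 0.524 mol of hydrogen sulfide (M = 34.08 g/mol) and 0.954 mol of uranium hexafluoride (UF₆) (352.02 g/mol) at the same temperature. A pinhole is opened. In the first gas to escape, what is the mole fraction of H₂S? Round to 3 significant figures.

0.638

Effusion rate of each component ∝ n_i/√M_i (partial pressure × 1/√M).
x_H₂S(eff) = (n_H₂S/√M_H₂S) / (n_H₂S/√M_H₂S + n_UF₆/√M_UF₆)
= (0.524/√34.08) / (0.524/√34.08 + 0.954/√352.02) = 0.08976/(0.08976 + 0.05085) = 0.638.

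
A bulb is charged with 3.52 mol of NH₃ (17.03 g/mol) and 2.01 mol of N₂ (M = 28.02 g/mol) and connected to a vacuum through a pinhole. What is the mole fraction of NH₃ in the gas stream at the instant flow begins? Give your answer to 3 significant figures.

Effusion rate of each component ∝ n_i/√M_i (partial pressure × 1/√M).
Mole fraction of NH₃ in the effusate = (n_NH₃/√M_NH₃) / (n_NH₃/√M_NH₃ + n_N₂/√M_N₂)
= (3.52/√17.03) / (3.52/√17.03 + 2.01/√28.02) = 0.8530/(0.8530 + 0.3797) = 0.692.

0.692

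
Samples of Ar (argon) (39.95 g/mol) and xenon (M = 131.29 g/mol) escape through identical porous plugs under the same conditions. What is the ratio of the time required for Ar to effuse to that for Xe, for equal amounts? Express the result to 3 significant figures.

From Graham's law, t_Ar/t_Xe = √(M_Ar/M_Xe) = √(39.95/131.29) = √0.3043 = 0.552.

0.552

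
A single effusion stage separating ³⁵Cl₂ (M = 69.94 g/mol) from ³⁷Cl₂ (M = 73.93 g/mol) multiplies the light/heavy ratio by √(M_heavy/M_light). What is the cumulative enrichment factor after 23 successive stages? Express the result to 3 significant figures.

1.89

After 23 stages the ratio has grown by (√(73.93/69.94))^23 = (73.93/69.94)^(23/2).
= 1.05705^(23/2) = 1.89.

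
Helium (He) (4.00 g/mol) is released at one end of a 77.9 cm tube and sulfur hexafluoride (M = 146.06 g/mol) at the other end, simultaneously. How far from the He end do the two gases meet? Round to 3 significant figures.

Graham's law gives d_He/d_SF₆ = rate_He/rate_SF₆ = √(M_SF₆/M_He) = √(146.06/4.00) = 6.043.
With d_He + d_SF₆ = 77.9 cm, d_SF₆ = 77.9/(1 + 6.043) = 11.06 cm.
d_He = 77.9 − 11.06 = 66.8 cm.

66.8 cm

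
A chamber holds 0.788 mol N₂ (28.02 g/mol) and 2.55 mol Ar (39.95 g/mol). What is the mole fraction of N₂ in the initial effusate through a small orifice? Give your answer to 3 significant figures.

0.270

Rate_i ∝ x_i/√M_i (Graham's law weighted by mole fraction), so the effusate composition follows n_i/√M_i.
x_N₂(eff) = (n_N₂/√M_N₂) / (n_N₂/√M_N₂ + n_Ar/√M_Ar)
= (0.788/√28.02) / (0.788/√28.02 + 2.55/√39.95) = 0.1489/(0.1489 + 0.4034) = 0.270.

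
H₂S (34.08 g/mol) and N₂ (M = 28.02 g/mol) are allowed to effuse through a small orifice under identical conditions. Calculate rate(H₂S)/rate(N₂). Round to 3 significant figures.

By Graham's law, rate_H₂S/rate_N₂ = √(M_N₂/M_H₂S) = √(28.02/34.08) = √0.8222 = 0.907.

0.907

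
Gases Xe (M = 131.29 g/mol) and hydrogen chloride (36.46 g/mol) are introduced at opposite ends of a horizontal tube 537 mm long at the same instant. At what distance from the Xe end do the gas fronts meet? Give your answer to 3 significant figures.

In equal time, each gas travels a distance ∝ its rate ∝ 1/√M, so d_Xe/d_HCl = √(M_HCl/M_Xe) = √(36.46/131.29) = 0.5270.
With d_Xe + d_HCl = 537 mm, d_HCl = 537/(1 + 0.5270) = 351.7 mm.
d_Xe = 537 − 351.7 = 185 mm.

185 mm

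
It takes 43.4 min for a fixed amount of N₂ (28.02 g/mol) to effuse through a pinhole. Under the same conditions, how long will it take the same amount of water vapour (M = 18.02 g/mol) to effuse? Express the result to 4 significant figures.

Using Graham's law: t_H₂O/t_N₂ = √(M_H₂O/M_N₂) = √(18.02/28.02) = √0.6431 = 0.8019.
So the time for H₂O is 43.4 × 0.8019 = 34.80 min.

34.80 min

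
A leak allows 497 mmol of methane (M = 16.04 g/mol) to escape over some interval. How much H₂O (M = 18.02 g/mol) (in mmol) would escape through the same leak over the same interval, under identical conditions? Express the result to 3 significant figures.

Using Graham's law: rate_H₂O/rate_CH₄ = √(M_CH₄/M_H₂O) = √(16.04/18.02) = √0.8901 = 0.9435.
So the amount for H₂O is 497 × 0.9435 = 469 mmol.

469 mmol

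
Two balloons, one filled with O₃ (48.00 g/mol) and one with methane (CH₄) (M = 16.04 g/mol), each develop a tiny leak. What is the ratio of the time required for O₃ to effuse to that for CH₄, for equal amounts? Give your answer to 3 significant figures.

1.73

From Graham's law, t_O₃/t_CH₄ = √(M_O₃/M_CH₄) = √(48.00/16.04) = √2.993 = 1.73.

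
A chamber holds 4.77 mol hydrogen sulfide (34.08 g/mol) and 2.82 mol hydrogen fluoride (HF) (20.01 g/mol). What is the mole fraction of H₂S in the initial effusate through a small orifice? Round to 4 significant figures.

The effusion rate of species i is ∝ p_i/√M_i ∝ n_i/√M_i.
So x_H₂S in the escaping gas = (n_H₂S/√M_H₂S) / Σ(n_i/√M_i)
= (4.77/√34.08) / (4.77/√34.08 + 2.82/√20.01) = 0.8171/(0.8171 + 0.6304) = 0.5645.

0.5645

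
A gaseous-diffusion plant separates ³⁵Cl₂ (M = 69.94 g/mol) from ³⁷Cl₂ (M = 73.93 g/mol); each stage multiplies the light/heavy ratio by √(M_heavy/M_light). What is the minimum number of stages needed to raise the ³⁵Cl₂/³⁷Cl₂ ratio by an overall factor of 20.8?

110

With α = √(73.93/69.94) per stage, ln α = ½ ln(1.05705) = 0.02774.
Need α^N ≥ 20.8 ⇒ N ≥ ln(20.8) / ln α = 3.035 / 0.02774 = 109.41.
So at least 110 stages are needed.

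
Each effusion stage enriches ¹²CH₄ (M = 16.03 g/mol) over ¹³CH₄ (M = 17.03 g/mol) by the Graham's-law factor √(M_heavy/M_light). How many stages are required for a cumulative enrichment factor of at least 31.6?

Per stage α = (17.03/16.03)^(1/2) = 1.06238^0.5, giving ln α = 0.03026.
Need α^N ≥ 31.6 ⇒ N ≥ ln(31.6) / ln α = 3.453 / 0.03026 = 114.13.
Minimum whole number of stages: N = 115.

115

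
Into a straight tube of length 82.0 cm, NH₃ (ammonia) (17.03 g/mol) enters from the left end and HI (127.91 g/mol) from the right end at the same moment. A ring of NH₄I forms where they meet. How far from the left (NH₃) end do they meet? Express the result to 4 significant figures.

In equal time, each gas travels a distance ∝ its rate ∝ 1/√M, so d_NH₃/d_HI = √(M_HI/M_NH₃) = √(127.91/17.03) = 2.741.
With d_NH₃ + d_HI = 82.0 cm, d_HI = 82.0/(1 + 2.741) = 21.92 cm.
d_NH₃ = 82.0 − 21.92 = 60.08 cm.

60.08 cm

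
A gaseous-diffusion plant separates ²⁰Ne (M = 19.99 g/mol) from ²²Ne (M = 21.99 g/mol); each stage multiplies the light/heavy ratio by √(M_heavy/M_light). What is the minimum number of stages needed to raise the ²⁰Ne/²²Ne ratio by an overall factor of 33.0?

74

Per stage α = (21.99/19.99)^(1/2) = 1.10005^0.5, giving ln α = 0.04768.
Need α^N ≥ 33.0 ⇒ N ≥ ln(33.0) / ln α = 3.497 / 0.04768 = 73.34.
Minimum whole number of stages: N = 74.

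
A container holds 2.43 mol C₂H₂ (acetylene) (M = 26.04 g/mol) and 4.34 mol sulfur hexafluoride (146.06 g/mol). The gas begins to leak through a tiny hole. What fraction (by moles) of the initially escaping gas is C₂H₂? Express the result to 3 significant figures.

Each component's effusion rate ∝ (its partial pressure)·(1/√M) ∝ n_i/√M_i.
Mole fraction of C₂H₂ in the effusate = (n_C₂H₂/√M_C₂H₂) / (n_C₂H₂/√M_C₂H₂ + n_SF₆/√M_SF₆)
= (2.43/√26.04) / (2.43/√26.04 + 4.34/√146.06) = 0.4762/(0.4762 + 0.3591) = 0.570.

0.570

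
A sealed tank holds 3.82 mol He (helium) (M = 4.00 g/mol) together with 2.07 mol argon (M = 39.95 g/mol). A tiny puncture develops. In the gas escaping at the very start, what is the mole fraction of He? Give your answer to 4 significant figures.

Each component's effusion rate ∝ (its partial pressure)·(1/√M) ∝ n_i/√M_i.
Mole fraction of He in the effusate = (n_He/√M_He) / (n_He/√M_He + n_Ar/√M_Ar)
= (3.82/√4.00) / (3.82/√4.00 + 2.07/√39.95) = 1.910/(1.910 + 0.3275) = 0.8536.

0.8536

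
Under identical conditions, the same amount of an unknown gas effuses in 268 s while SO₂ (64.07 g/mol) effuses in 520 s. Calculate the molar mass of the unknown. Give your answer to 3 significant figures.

17.0 g/mol

Using Graham's law: t_X/t_SO₂ = √(M_X/M_SO₂).
268/520 = 0.5154 = √(M_X/64.07)
M_X = 64.07 × 0.5154² = 64.07 × 0.2656 = 17.0 g/mol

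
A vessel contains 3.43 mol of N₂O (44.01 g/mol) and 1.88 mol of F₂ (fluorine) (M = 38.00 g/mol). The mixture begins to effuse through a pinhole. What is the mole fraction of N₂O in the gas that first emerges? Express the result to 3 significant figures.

Rate_i ∝ x_i/√M_i (Graham's law weighted by mole fraction), so the effusate composition follows n_i/√M_i.
Mole fraction of N₂O in the effusate = (n_N₂O/√M_N₂O) / (n_N₂O/√M_N₂O + n_F₂/√M_F₂)
= (3.43/√44.01) / (3.43/√44.01 + 1.88/√38.00) = 0.5170/(0.5170 + 0.3050) = 0.629.

0.629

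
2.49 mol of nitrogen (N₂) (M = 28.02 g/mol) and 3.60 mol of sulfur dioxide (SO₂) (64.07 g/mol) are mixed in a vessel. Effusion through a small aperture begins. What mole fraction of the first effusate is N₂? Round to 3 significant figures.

Effusion rate of each component ∝ n_i/√M_i (partial pressure × 1/√M).
So x_N₂ in the escaping gas = (n_N₂/√M_N₂) / Σ(n_i/√M_i)
= (2.49/√28.02) / (2.49/√28.02 + 3.60/√64.07) = 0.4704/(0.4704 + 0.4498) = 0.511.

0.511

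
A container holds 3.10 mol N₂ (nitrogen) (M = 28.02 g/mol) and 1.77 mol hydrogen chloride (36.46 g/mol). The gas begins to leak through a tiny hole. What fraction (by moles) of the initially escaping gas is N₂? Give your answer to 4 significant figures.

Effusion rate of each component ∝ n_i/√M_i (partial pressure × 1/√M).
So x_N₂ in the escaping gas = (n_N₂/√M_N₂) / Σ(n_i/√M_i)
= (3.10/√28.02) / (3.10/√28.02 + 1.77/√36.46) = 0.5856/(0.5856 + 0.2931) = 0.6664.

0.6664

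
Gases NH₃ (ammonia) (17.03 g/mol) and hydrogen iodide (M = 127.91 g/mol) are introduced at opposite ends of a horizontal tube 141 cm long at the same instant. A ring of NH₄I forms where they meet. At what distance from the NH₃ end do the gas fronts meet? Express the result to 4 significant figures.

Distances travelled in equal time are proportional to diffusion rates, so d_NH₃/d_HI = √(M_HI/M_NH₃) = √(127.91/17.03) = 2.741.
With d_NH₃ + d_HI = 141 cm, d_HI = 141/(1 + 2.741) = 37.69 cm.
d_NH₃ = 141 − 37.69 = 103.3 cm.

103.3 cm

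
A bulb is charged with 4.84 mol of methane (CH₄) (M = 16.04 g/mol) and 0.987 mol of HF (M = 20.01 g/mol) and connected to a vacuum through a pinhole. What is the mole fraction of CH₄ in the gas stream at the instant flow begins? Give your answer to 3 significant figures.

0.846

The effusion rate of species i is ∝ p_i/√M_i ∝ n_i/√M_i.
So x_CH₄ in the escaping gas = (n_CH₄/√M_CH₄) / Σ(n_i/√M_i)
= (4.84/√16.04) / (4.84/√16.04 + 0.987/√20.01) = 1.208/(1.208 + 0.2206) = 0.846.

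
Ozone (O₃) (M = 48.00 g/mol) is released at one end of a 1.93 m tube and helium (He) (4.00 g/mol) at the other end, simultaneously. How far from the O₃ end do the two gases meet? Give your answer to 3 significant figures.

Graham's law gives d_O₃/d_He = rate_O₃/rate_He = √(M_He/M_O₃) = √(4.00/48.00) = 0.2887.
With d_O₃ + d_He = 1.93 m, d_He = 1.93/(1 + 0.2887) = 1.498 m.
d_O₃ = 1.93 − 1.498 = 0.432 m.

0.432 m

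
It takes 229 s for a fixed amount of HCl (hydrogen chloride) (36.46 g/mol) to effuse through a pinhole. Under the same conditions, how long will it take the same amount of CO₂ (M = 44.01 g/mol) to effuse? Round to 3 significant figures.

By Graham's law, t_CO₂/t_HCl = √(M_CO₂/M_HCl) = √(44.01/36.46) = √1.207 = 1.099.
So the time for CO₂ is 229 × 1.099 = 252 s.

252 s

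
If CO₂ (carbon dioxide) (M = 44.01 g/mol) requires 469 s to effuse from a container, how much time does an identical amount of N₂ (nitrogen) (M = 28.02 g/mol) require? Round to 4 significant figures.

374.2 s

Graham's law gives t_N₂/t_CO₂ = √(M_N₂/M_CO₂) = √(28.02/44.01) = √0.6367 = 0.7979.
So the time for N₂ is 469 × 0.7979 = 374.2 s.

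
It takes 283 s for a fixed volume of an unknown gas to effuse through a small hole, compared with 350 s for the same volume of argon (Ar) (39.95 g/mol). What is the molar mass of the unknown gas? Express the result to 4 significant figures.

26.12 g/mol

From Graham's law, t_X/t_Ar = √(M_X/M_Ar).
283/350 = 0.8086 = √(M_X/39.95)
M_X = 39.95 × 0.8086² = 39.95 × 0.6538 = 26.12 g/mol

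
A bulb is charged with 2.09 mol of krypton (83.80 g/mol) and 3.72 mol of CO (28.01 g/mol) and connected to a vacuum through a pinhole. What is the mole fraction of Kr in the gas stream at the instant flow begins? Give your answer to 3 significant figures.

0.245

Effusion rate of each component ∝ n_i/√M_i (partial pressure × 1/√M).
x_Kr(eff) = (n_Kr/√M_Kr) / (n_Kr/√M_Kr + n_CO/√M_CO)
= (2.09/√83.80) / (2.09/√83.80 + 3.72/√28.01) = 0.2283/(0.2283 + 0.7029) = 0.245.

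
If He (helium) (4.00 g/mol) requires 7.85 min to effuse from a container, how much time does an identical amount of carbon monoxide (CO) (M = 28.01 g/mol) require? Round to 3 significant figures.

By Graham's law, t_CO/t_He = √(M_CO/M_He) = √(28.01/4.00) = √7.003 = 2.646.
So the time for CO is 7.85 × 2.646 = 20.8 min.

20.8 min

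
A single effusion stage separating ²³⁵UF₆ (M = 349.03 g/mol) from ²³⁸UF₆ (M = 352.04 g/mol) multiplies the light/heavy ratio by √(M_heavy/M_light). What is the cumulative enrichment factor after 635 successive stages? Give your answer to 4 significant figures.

15.28

After 635 stages the ratio has grown by (√(352.04/349.03))^635 = (352.04/349.03)^(635/2).
= 1.00862^(635/2) = 15.28.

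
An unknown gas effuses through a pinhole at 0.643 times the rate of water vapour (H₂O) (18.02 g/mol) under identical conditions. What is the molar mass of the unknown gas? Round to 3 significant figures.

By Graham's law, rate_X/rate_H₂O = √(M_H₂O/M_X).
0.643 = √(18.02/M_X)
M_X = 18.02 / 0.643² = 18.02 / 0.4134 = 43.6 g/mol

43.6 g/mol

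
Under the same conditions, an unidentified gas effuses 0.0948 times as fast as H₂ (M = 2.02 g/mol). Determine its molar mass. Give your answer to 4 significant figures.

By Graham's law, rate_X/rate_H₂ = √(M_H₂/M_X).
0.0948 = √(2.02/M_X)
M_X = 2.02 / 0.0948² = 2.02 / 0.008987 = 224.8 g/mol

224.8 g/mol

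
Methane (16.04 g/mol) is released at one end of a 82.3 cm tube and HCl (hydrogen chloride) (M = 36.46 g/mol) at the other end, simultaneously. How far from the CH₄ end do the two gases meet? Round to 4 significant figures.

The fronts meet when d_CH₄ + d_HCl = L with d_CH₄/d_HCl = √(M_HCl/M_CH₄) (Graham's law). Here √(M_HCl/M_CH₄) = √(36.46/16.04) = 1.508.
With d_CH₄ + d_HCl = 82.3 cm, d_HCl = 82.3/(1 + 1.508) = 32.82 cm.
d_CH₄ = 82.3 − 32.82 = 49.48 cm.

49.48 cm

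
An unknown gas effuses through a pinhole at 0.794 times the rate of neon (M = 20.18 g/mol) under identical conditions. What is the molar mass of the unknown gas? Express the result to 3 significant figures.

32.0 g/mol

From Graham's law, rate_X/rate_Ne = √(M_Ne/M_X).
0.794 = √(20.18/M_X)
M_X = 20.18 / 0.794² = 20.18 / 0.6304 = 32.0 g/mol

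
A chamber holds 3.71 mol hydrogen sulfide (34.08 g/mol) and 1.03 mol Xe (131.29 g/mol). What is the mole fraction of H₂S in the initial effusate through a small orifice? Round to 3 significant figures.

0.876

The effusion rate of species i is ∝ p_i/√M_i ∝ n_i/√M_i.
Mole fraction of H₂S in the effusate = (n_H₂S/√M_H₂S) / (n_H₂S/√M_H₂S + n_Xe/√M_Xe)
= (3.71/√34.08) / (3.71/√34.08 + 1.03/√131.29) = 0.6355/(0.6355 + 0.08989) = 0.876.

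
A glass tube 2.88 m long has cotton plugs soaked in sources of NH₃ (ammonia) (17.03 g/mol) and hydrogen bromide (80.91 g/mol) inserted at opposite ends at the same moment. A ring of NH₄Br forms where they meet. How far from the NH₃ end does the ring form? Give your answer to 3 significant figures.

1.97 m

In equal time, each gas travels a distance ∝ its rate ∝ 1/√M, so d_NH₃/d_HBr = √(M_HBr/M_NH₃) = √(80.91/17.03) = 2.180.
With d_NH₃ + d_HBr = 2.88 m, d_HBr = 2.88/(1 + 2.180) = 0.9058 m.
d_NH₃ = 2.88 − 0.9058 = 1.97 m.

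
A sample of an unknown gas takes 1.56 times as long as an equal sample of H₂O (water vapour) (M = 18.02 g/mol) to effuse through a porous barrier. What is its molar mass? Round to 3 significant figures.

Using Graham's law: t_X/t_H₂O = √(M_X/M_H₂O).
1.56 = √(M_X/18.02)
M_X = 18.02 × 1.56² = 18.02 × 2.434 = 43.9 g/mol

43.9 g/mol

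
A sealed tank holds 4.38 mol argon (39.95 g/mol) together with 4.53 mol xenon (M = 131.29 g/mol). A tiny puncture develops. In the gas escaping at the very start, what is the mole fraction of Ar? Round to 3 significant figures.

0.637

Effusion rate of each component ∝ n_i/√M_i (partial pressure × 1/√M).
So x_Ar in the escaping gas = (n_Ar/√M_Ar) / Σ(n_i/√M_i)
= (4.38/√39.95) / (4.38/√39.95 + 4.53/√131.29) = 0.6930/(0.6930 + 0.3954) = 0.637.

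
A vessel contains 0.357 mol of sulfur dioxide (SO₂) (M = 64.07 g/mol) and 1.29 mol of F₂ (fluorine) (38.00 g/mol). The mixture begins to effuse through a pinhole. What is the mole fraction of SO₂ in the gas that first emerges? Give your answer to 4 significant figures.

Rate_i ∝ x_i/√M_i (Graham's law weighted by mole fraction), so the effusate composition follows n_i/√M_i.
x_SO₂(eff) = (n_SO₂/√M_SO₂) / (n_SO₂/√M_SO₂ + n_F₂/√M_F₂)
= (0.357/√64.07) / (0.357/√64.07 + 1.29/√38.00) = 0.04460/(0.04460 + 0.2093) = 0.1757.

0.1757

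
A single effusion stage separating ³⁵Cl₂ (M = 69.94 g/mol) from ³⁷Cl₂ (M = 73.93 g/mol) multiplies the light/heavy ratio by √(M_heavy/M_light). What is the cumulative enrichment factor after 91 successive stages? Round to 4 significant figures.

After 91 stages the ratio has grown by (√(73.93/69.94))^91 = (73.93/69.94)^(91/2).
= 1.05705^(91/2) = 12.48.

12.48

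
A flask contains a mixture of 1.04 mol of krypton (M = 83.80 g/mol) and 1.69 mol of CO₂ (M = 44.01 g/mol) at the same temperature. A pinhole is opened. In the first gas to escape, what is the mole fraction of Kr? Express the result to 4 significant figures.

Each component's effusion rate ∝ (its partial pressure)·(1/√M) ∝ n_i/√M_i.
So x_Kr in the escaping gas = (n_Kr/√M_Kr) / Σ(n_i/√M_i)
= (1.04/√83.80) / (1.04/√83.80 + 1.69/√44.01) = 0.1136/(0.1136 + 0.2547) = 0.3084.

0.3084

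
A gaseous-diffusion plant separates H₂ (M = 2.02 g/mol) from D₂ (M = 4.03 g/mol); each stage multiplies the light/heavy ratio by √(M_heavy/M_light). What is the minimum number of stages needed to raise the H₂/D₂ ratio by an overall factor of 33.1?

11

With α = √(4.03/2.02) per stage, ln α = ½ ln(1.99505) = 0.3453.
Need α^N ≥ 33.1 ⇒ N ≥ ln(33.1) / ln α = 3.500 / 0.3453 = 10.13.
Minimum whole number of stages: N = 11.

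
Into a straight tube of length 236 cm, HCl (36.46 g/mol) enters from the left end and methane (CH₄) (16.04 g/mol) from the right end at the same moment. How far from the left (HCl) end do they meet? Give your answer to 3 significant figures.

Distances travelled in equal time are proportional to diffusion rates, so d_HCl/d_CH₄ = √(M_CH₄/M_HCl) = √(16.04/36.46) = 0.6633.
With d_HCl + d_CH₄ = 236 cm, d_CH₄ = 236/(1 + 0.6633) = 141.9 cm.
d_HCl = 236 − 141.9 = 94.1 cm.

94.1 cm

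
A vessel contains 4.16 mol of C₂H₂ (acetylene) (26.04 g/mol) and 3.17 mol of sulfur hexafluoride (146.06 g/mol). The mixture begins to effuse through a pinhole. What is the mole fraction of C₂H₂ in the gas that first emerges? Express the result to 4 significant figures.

0.7566

Rate_i ∝ x_i/√M_i (Graham's law weighted by mole fraction), so the effusate composition follows n_i/√M_i.
So x_C₂H₂ in the escaping gas = (n_C₂H₂/√M_C₂H₂) / Σ(n_i/√M_i)
= (4.16/√26.04) / (4.16/√26.04 + 3.17/√146.06) = 0.8152/(0.8152 + 0.2623) = 0.7566.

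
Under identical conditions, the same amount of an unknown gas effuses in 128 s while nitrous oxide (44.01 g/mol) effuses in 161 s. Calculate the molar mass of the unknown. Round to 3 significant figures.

From Graham's law, t_X/t_N₂O = √(M_X/M_N₂O).
128/161 = 0.7950 = √(M_X/44.01)
M_X = 44.01 × 0.7950² = 44.01 × 0.6321 = 27.8 g/mol

27.8 g/mol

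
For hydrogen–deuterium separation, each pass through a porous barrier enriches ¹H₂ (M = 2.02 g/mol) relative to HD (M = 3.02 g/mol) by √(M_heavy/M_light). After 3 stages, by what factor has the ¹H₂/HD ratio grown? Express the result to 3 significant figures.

1.83

Each stage multiplies the ratio by α = √(3.02/2.02), so after 3 stages the overall factor is α^3 = (3.02/2.02)^(3/2).
= 1.49505^(3/2) = 1.83.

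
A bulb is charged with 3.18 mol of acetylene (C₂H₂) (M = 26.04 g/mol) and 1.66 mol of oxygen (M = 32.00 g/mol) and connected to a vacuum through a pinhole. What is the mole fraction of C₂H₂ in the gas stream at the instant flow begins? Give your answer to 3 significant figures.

0.680

Effusion rate of each component ∝ n_i/√M_i (partial pressure × 1/√M).
So x_C₂H₂ in the escaping gas = (n_C₂H₂/√M_C₂H₂) / Σ(n_i/√M_i)
= (3.18/√26.04) / (3.18/√26.04 + 1.66/√32.00) = 0.6232/(0.6232 + 0.2934) = 0.680.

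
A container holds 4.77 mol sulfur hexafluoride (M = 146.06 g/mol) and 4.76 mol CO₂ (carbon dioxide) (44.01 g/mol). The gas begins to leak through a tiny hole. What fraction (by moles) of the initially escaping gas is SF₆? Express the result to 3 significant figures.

0.355

The effusion rate of species i is ∝ p_i/√M_i ∝ n_i/√M_i.
So x_SF₆ in the escaping gas = (n_SF₆/√M_SF₆) / Σ(n_i/√M_i)
= (4.77/√146.06) / (4.77/√146.06 + 4.76/√44.01) = 0.3947/(0.3947 + 0.7175) = 0.355.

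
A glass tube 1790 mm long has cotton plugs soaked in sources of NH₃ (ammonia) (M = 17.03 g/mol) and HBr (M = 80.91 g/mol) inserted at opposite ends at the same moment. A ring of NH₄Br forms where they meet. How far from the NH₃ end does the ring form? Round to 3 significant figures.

The fronts meet when d_NH₃ + d_HBr = L with d_NH₃/d_HBr = √(M_HBr/M_NH₃) (Graham's law). Here √(M_HBr/M_NH₃) = √(80.91/17.03) = 2.180.
With d_NH₃ + d_HBr = 1790 mm, d_HBr = 1790/(1 + 2.180) = 562.9 mm.
d_NH₃ = 1790 − 562.9 = 1230 mm.

1230 mm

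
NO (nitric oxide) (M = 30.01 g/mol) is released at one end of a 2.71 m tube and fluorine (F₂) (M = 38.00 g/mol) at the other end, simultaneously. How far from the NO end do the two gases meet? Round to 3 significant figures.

1.43 m

Graham's law gives d_NO/d_F₂ = rate_NO/rate_F₂ = √(M_F₂/M_NO) = √(38.00/30.01) = 1.125.
With d_NO + d_F₂ = 2.71 m, d_F₂ = 2.71/(1 + 1.125) = 1.275 m.
d_NO = 2.71 − 1.275 = 1.43 m.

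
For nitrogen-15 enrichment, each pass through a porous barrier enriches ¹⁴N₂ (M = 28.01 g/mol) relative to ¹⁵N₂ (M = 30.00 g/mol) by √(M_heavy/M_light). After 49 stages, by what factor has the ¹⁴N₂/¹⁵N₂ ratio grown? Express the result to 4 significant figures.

The single-stage factor is √(M_heavy/M_light), so 49 stages give [√(30.00/28.01)]^49 = (30.00/28.01)^(49/2).
= 1.07105^(49/2) = 5.374.

5.374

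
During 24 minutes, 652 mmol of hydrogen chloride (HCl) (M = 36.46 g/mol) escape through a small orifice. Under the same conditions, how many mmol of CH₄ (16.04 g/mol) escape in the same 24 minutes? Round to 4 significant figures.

From Graham's law, rate_CH₄/rate_HCl = √(M_HCl/M_CH₄) = √(36.46/16.04) = √2.273 = 1.508.
So the amount for CH₄ is 652 × 1.508 = 983.0 mmol.

983.0 mmol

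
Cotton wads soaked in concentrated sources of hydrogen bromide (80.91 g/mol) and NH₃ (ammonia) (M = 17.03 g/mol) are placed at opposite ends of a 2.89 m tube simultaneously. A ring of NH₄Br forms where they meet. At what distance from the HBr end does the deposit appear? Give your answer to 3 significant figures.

0.909 m

Graham's law gives d_HBr/d_NH₃ = rate_HBr/rate_NH₃ = √(M_NH₃/M_HBr) = √(17.03/80.91) = 0.4588.
With d_HBr + d_NH₃ = 2.89 m, d_NH₃ = 2.89/(1 + 0.4588) = 1.981 m.
d_HBr = 2.89 − 1.981 = 0.909 m.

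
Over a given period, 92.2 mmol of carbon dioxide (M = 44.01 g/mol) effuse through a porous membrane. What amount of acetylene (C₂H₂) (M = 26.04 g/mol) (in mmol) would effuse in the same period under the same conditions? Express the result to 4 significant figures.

119.9 mmol

Using Graham's law: rate_C₂H₂/rate_CO₂ = √(M_CO₂/M_C₂H₂) = √(44.01/26.04) = √1.690 = 1.300.
So the amount for C₂H₂ is 92.2 × 1.300 = 119.9 mmol.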